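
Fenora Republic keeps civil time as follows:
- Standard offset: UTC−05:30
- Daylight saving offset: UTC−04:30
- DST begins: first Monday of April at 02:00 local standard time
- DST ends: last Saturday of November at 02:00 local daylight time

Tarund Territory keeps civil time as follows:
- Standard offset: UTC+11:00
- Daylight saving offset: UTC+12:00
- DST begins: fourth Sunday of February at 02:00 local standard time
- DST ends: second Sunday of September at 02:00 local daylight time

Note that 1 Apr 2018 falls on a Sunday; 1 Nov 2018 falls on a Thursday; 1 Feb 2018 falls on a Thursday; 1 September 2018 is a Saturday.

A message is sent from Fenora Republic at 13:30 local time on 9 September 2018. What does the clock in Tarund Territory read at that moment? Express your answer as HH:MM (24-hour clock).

1 April 2018 is a Sunday, so the first Monday is April 2.
1 November 2018 is a Thursday, so Saturdays fall on 3, 10, 17, 24; the last is November 24.
Daylight saving runs 2 April – 24 November; 9 September 2018 is inside that window, so Fenora Republic is at UTC−04:30.
13:30 Fenora Republic + 4h30m = 18:00 UTC.
1 February 2018 is a Thursday, so the first Sunday is February 4 and the fourth is February 25.
1 September 2018 is a Saturday, so the first Sunday is September 2 and the second is September 9.
At the standard offset (UTC+11:00), 18:00 UTC + 11h = 05:00 Tarund Territory standard time (rolling into the next day, 10 September 2018).
The standard-time date in Tarund Territory, 10 September 2018, does not fall between 25 February and 9 September, so daylight saving is not in effect and Tarund Territory is at UTC+11:00.
18:00 UTC + 11h = 05:00 Tarund Territory (rolling into the next day, 10 September 2018).

05:00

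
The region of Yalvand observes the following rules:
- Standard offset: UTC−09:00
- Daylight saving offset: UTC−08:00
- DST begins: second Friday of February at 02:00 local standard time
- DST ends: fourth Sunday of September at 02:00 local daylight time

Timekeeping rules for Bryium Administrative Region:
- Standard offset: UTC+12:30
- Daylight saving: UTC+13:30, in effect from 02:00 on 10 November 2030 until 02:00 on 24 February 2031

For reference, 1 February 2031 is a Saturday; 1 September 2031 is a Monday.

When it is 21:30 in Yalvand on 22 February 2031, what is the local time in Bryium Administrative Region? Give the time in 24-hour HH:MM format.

1 February 2031 is a Saturday, so the first Friday is February 7 and the second is February 14.
1 September 2031 is a Monday, so the first Sunday is September 7 and the fourth is September 28.
22 February 2031 lies within the daylight-saving period (14 February – 28 September), so Yalvand is on daylight time, UTC−08:00.
21:30 Yalvand + 8h = 05:30 UTC (rolling into the next day, 23 February 2031).
At the standard offset (UTC+12:30), 05:30 UTC + 12h30m = 18:00 Bryium Administrative Region standard time.
Daylight saving runs 10 November 2030 – 24 February 2031; the standard-time date in Bryium Administrative Region, 23 February 2031, is inside that window, so Bryium Administrative Region is at UTC+13:30.
05:30 UTC + 13h30m = 19:00 Bryium Administrative Region.

19:00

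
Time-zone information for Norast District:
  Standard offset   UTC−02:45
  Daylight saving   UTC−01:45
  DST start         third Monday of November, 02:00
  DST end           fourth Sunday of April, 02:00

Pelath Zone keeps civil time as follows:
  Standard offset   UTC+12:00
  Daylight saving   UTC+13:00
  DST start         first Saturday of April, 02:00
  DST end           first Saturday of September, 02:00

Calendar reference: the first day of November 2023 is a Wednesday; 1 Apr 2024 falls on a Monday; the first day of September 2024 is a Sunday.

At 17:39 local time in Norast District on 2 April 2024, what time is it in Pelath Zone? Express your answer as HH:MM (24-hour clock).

07:24

1 November 2023 is a Wednesday, so the first Monday is November 6 and the third is November 20.
1 April 2024 is a Monday, so the first Sunday is April 7 and the fourth is April 28.
Daylight saving runs 20 November 2023 – 28 April 2024; 2 April 2024 is inside that window, so Norast District is at UTC−01:45.
17:39 Norast District + 1h45m = 19:24 UTC.
1 April 2024 is a Monday, so the first Saturday is April 6.
1 September 2024 is a Sunday, so the first Saturday is September 7.
At the standard offset (UTC+12:00), 19:24 UTC + 12h = 07:24 Pelath Zone standard time (rolling into the next day, 3 April 2024).
Daylight saving runs 6 April – 7 September; the standard-time date in Pelath Zone, 3 April 2024, is outside that window, so Pelath Zone is on standard time at UTC+12:00.
19:24 UTC + 12h = 07:24 Pelath Zone (rolling into the next day, 3 April 2024).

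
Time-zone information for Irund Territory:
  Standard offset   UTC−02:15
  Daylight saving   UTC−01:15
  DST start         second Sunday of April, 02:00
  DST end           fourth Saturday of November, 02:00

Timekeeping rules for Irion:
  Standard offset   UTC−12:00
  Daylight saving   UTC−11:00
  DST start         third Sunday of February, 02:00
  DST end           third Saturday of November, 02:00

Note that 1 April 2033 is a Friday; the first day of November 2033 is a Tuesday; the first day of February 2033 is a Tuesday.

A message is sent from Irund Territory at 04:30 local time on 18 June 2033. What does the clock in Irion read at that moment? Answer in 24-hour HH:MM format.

18:45

1 April 2033 is a Friday, so the first Sunday is April 3 and the second is April 10.
1 November 2033 is a Tuesday, so the first Saturday is November 5 and the fourth is November 26.
18 June 2033 falls between 10 April and 26 November, so daylight saving is in effect and Irund Territory is at UTC−01:15.
04:30 Irund Territory + 1h15m = 05:45 UTC.
1 February 2033 is a Tuesday, so the first Sunday is February 6 and the third is February 20.
1 November 2033 is a Tuesday, so the first Saturday is November 5 and the third is November 19.
At the standard offset (UTC−12:00), 05:45 UTC − 12h = 17:45 Irion standard time (rolling into the previous day, 17 June 2033).
The standard-time date in Irion, 17 June 2033, lies within the daylight-saving period (20 February – 19 November), so Irion is on daylight time, UTC−11:00.
05:45 UTC − 11h = 18:45 Irion (rolling into the previous day, 17 June 2033).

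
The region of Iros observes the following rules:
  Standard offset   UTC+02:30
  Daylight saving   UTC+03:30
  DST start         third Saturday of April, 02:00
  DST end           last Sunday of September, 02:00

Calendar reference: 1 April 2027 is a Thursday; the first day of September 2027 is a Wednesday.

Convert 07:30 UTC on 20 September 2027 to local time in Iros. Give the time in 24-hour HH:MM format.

1 April 2027 is a Thursday, so the first Saturday is April 3 and the third is April 17.
1 September 2027 is a Wednesday, so Sundays fall on 5, 12, 19, 26; the last is September 26.
At the standard offset (UTC+02:30), 07:30 UTC + 2h30m = 10:00 Iros standard time.
Daylight saving runs 17 April – 26 September; the standard-time date in Iros, 20 September 2027, is inside that window, so Iros is at UTC+03:30.
07:30 UTC + 3h30m = 11:00 local.

11:00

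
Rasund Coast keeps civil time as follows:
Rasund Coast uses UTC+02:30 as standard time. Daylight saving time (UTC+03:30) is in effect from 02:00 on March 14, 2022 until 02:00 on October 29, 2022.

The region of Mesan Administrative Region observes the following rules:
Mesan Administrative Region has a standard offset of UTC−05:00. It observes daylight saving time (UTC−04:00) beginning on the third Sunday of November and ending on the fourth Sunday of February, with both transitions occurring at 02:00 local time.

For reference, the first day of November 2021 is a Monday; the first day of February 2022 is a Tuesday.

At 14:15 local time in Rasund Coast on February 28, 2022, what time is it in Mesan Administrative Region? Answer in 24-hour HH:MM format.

February 28, 2022 does not fall between 14 March and 29 October, so daylight saving is not in effect and Rasund Coast is at UTC+02:30.
14:15 Rasund Coast − 2h30m = 11:45 UTC.
1 November 2021 is a Monday, so the first Sunday is November 7 and the third is November 21.
1 February 2022 is a Tuesday, so the first Sunday is February 6 and the fourth is February 27.
At the standard offset (UTC−05:00), 11:45 UTC − 5h = 06:45 Mesan Administrative Region standard time.
The standard-time date in Mesan Administrative Region, February 28, 2022, does not fall between 21 November 2021 and 27 February 2022, so daylight saving is not in effect and Mesan Administrative Region is at UTC−05:00.
11:45 UTC − 5h = 06:45 Mesan Administrative Region.

06:45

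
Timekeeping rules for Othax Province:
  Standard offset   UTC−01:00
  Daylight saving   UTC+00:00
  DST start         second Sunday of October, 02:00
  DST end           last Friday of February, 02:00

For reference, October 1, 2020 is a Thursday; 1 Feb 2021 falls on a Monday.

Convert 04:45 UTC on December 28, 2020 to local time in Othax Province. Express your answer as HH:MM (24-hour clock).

04:45

1 October 2020 is a Thursday, so the first Sunday is October 4 and the second is October 11.
1 February 2021 is a Monday, so Fridays fall on 5, 12, 19, 26; the last is February 26.
At the standard offset (UTC−01:00), 04:45 UTC − 1h = 03:45 Othax Province standard time.
Daylight saving runs 11 October 2020 – 26 February 2021; the standard-time date in Othax Province, December 28, 2020, is inside that window, so Othax Province is at UTC+00:00.
04:45 UTC + 0h = 04:45 local.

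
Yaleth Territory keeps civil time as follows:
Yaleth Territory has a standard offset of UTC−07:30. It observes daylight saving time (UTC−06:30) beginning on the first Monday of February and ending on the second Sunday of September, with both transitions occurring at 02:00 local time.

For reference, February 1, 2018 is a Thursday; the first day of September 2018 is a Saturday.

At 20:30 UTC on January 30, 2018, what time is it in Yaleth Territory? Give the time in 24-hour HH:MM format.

13:00

1 February 2018 is a Thursday, so the first Monday is February 5.
1 September 2018 is a Saturday, so the first Sunday is September 2 and the second is September 9.
At the standard offset (UTC−07:30), 20:30 UTC − 7h30m = 13:00 Yaleth Territory standard time.
The standard-time date in Yaleth Territory, January 30, 2018, is outside the daylight-saving period (5 February – 9 September), so Yaleth Territory is on standard time, UTC−07:30.
20:30 UTC − 7h30m = 13:00 local.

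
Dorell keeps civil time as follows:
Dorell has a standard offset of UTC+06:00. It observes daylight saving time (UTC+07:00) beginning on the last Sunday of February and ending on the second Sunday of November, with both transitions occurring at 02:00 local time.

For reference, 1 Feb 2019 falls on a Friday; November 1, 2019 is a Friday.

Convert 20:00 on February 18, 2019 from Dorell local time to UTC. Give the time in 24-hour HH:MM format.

14:00

1 February 2019 is a Friday, so Sundays fall on 3, 10, 17, 24; the last is February 24.
1 November 2019 is a Friday, so the first Sunday is November 3 and the second is November 10.
Daylight saving runs 24 February – 10 November; February 18, 2019 is outside that window, so Dorell is on standard time at UTC+06:00.
20:00 local − 6h = 14:00 UTC.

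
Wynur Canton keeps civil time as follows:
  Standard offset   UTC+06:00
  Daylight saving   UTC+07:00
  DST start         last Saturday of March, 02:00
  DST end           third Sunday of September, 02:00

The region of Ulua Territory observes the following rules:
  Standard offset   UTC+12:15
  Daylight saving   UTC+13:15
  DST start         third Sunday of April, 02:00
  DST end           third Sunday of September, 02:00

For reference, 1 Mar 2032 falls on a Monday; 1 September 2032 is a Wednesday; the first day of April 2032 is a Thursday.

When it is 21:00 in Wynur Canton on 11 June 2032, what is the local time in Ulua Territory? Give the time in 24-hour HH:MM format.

03:15

1 March 2032 is a Monday, so Saturdays fall on 6, 13, 20, 27; the last is March 27.
1 September 2032 is a Wednesday, so the first Sunday is September 5 and the third is September 19.
11 June 2032 falls between 27 March and 19 September, so daylight saving is in effect and Wynur Canton is at UTC+07:00.
21:00 Wynur Canton − 7h = 14:00 UTC.
1 April 2032 is a Thursday, so the first Sunday is April 4 and the third is April 18.
1 September 2032 is a Wednesday, so the first Sunday is September 5 and the third is September 19.
At the standard offset (UTC+12:15), 14:00 UTC + 12h15m = 02:15 Ulua Territory standard time (rolling into the next day, 12 June 2032).
The standard-time date in Ulua Territory, 12 June 2032, lies within the daylight-saving period (18 April – 19 September), so Ulua Territory is on daylight time, UTC+13:15.
14:00 UTC + 13h15m = 03:15 Ulua Territory (rolling into the next day, 12 June 2032).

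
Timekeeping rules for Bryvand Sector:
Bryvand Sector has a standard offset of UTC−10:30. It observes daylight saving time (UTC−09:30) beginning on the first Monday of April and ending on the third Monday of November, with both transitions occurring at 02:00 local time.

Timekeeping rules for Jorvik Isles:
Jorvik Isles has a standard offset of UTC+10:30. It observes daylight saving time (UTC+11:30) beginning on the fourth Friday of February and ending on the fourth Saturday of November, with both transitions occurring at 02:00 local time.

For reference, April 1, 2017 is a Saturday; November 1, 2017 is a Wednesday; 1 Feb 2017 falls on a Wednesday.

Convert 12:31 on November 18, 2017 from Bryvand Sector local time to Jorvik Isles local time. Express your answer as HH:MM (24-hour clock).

1 April 2017 is a Saturday, so the first Monday is April 3.
1 November 2017 is a Wednesday, so the first Monday is November 6 and the third is November 20.
November 18, 2017 falls between 3 April and 20 November, so daylight saving is in effect and Bryvand Sector is at UTC−09:30.
12:31 Bryvand Sector + 9h30m = 22:01 UTC.
1 February 2017 is a Wednesday, so the first Friday is February 3 and the fourth is February 24.
1 November 2017 is a Wednesday, so the first Saturday is November 4 and the fourth is November 25.
At the standard offset (UTC+10:30), 22:01 UTC + 10h30m = 08:31 Jorvik Isles standard time (rolling into the next day, 19 November 2017).
Daylight saving runs 24 February – 25 November; the standard-time date in Jorvik Isles, November 19, 2017, is inside that window, so Jorvik Isles is at UTC+11:30.
22:01 UTC + 11h30m = 09:31 Jorvik Isles (rolling into the next day, 19 November 2017).

09:31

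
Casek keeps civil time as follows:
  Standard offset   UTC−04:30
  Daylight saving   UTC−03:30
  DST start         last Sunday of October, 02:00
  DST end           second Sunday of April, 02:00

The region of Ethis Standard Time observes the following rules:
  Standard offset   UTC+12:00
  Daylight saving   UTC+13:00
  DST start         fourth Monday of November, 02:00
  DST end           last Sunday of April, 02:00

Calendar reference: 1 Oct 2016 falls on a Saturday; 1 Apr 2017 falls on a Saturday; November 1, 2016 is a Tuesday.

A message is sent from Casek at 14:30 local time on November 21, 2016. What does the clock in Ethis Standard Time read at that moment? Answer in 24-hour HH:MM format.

1 October 2016 is a Saturday, so Sundays fall on 2, 9, 16, 23, 30; the last is October 30.
1 April 2017 is a Saturday, so the first Sunday is April 2 and the second is April 9.
November 21, 2016 falls between 30 October 2016 and 9 April 2017, so daylight saving is in effect and Casek is at UTC−03:30.
14:30 Casek + 3h30m = 18:00 UTC.
1 November 2016 is a Tuesday, so the first Monday is November 7 and the fourth is November 28.
1 April 2017 is a Saturday, so Sundays fall on 2, 9, 16, 23, 30; the last is April 30.
At the standard offset (UTC+12:00), 18:00 UTC + 12h = 06:00 Ethis Standard Time standard time (rolling into the next day, 22 November 2016).
The standard-time date in Ethis Standard Time, November 22, 2016, does not fall between 28 November 2016 and 30 April 2017, so daylight saving is not in effect and Ethis Standard Time is at UTC+12:00.
18:00 UTC + 12h = 06:00 Ethis Standard Time (rolling into the next day, 22 November 2016).

06:00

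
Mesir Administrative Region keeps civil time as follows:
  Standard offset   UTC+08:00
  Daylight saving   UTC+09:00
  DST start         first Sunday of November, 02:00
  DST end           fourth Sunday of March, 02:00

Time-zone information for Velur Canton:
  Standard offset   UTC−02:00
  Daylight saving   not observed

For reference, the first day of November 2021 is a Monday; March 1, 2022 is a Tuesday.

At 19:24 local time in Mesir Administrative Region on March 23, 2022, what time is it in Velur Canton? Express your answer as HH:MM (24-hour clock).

1 November 2021 is a Monday, so the first Sunday is November 7.
1 March 2022 is a Tuesday, so the first Sunday is March 6 and the fourth is March 27.
Daylight saving runs 7 November 2021 – 27 March 2022; March 23, 2022 is inside that window, so Mesir Administrative Region is at UTC+09:00.
19:24 Mesir Administrative Region − 9h = 10:24 UTC.
Velur Canton stays on UTC−02:00 all year.
10:24 UTC − 2h = 08:24 Velur Canton.

08:24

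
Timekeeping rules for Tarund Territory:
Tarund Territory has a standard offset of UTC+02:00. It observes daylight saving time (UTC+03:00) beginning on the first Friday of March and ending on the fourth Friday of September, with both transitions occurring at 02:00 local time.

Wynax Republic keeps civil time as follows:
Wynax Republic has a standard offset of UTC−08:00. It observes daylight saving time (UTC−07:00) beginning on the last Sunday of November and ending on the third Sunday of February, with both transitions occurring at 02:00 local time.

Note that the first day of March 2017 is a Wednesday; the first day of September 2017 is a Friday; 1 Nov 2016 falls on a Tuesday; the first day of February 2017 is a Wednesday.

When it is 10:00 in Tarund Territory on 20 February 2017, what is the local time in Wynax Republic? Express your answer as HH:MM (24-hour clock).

00:00

1 March 2017 is a Wednesday, so the first Friday is March 3.
1 September 2017 is a Friday, so the first Friday is September 1 and the fourth is September 22.
Daylight saving runs 3 March – 22 September; 20 February 2017 is outside that window, so Tarund Territory is on standard time at UTC+02:00.
10:00 Tarund Territory − 2h = 08:00 UTC.
1 November 2016 is a Tuesday, so Sundays fall on 6, 13, 20, 27; the last is November 27.
1 February 2017 is a Wednesday, so the first Sunday is February 5 and the third is February 19.
At the standard offset (UTC−08:00), 08:00 UTC − 8h = 00:00 Wynax Republic standard time.
The standard-time date in Wynax Republic, 20 February 2017, does not fall between 27 November 2016 and 19 February 2017, so daylight saving is not in effect and Wynax Republic is at UTC−08:00.
08:00 UTC − 8h = 00:00 Wynax Republic.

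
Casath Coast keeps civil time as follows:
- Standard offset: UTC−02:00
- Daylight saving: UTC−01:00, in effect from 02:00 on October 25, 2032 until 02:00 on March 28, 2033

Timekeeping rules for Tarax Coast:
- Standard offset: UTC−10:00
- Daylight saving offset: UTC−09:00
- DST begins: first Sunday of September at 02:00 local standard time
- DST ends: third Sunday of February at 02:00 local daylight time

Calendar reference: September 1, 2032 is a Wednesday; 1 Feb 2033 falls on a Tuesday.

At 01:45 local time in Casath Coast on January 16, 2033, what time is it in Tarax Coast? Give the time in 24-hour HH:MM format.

January 16, 2033 lies within the daylight-saving period (25 October 2032 – 28 March 2033), so Casath Coast is on daylight time, UTC−01:00.
01:45 Casath Coast + 1h = 02:45 UTC.
1 September 2032 is a Wednesday, so the first Sunday is September 5.
1 February 2033 is a Tuesday, so the first Sunday is February 6 and the third is February 20.
At the standard offset (UTC−10:00), 02:45 UTC − 10h = 16:45 Tarax Coast standard time (rolling into the previous day, 15 January 2033).
The standard-time date in Tarax Coast, January 15, 2033, falls between 5 September 2032 and 20 February 2033, so daylight saving is in effect and Tarax Coast is at UTC−09:00.
02:45 UTC − 9h = 17:45 Tarax Coast (rolling into the previous day, 15 January 2033).

17:45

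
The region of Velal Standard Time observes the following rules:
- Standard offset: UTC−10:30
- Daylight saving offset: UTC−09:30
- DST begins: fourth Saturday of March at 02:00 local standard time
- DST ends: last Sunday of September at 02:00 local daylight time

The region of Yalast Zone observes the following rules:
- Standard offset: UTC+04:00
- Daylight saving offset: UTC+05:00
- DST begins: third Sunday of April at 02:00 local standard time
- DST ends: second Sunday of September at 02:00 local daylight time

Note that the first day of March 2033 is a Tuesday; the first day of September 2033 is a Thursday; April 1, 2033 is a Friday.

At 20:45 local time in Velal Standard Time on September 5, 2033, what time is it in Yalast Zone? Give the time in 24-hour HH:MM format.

1 March 2033 is a Tuesday, so the first Saturday is March 5 and the fourth is March 26.
1 September 2033 is a Thursday, so Sundays fall on 4, 11, 18, 25; the last is September 25.
Daylight saving runs 26 March – 25 September; September 5, 2033 is inside that window, so Velal Standard Time is at UTC−09:30.
20:45 Velal Standard Time + 9h30m = 06:15 UTC (rolling into the next day, 6 September 2033).
1 April 2033 is a Friday, so the first Sunday is April 3 and the third is April 17.
1 September 2033 is a Thursday, so the first Sunday is September 4 and the second is September 11.
At the standard offset (UTC+04:00), 06:15 UTC + 4h = 10:15 Yalast Zone standard time.
The standard-time date in Yalast Zone, September 6, 2033, falls between 17 April and 11 September, so daylight saving is in effect and Yalast Zone is at UTC+05:00.
06:15 UTC + 5h = 11:15 Yalast Zone.

11:15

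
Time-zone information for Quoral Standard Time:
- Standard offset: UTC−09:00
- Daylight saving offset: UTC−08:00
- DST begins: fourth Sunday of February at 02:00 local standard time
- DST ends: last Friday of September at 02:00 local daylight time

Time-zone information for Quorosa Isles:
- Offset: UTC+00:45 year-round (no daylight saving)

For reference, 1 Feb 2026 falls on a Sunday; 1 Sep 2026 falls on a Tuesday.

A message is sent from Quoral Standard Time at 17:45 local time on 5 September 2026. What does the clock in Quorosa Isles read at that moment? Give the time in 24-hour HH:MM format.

02:30

1 February 2026 is a Sunday, so the first Sunday is February 1 and the fourth is February 22.
1 September 2026 is a Tuesday, so Fridays fall on 4, 11, 18, 25; the last is September 25.
5 September 2026 lies within the daylight-saving period (22 February – 25 September), so Quoral Standard Time is on daylight time, UTC−08:00.
17:45 Quoral Standard Time + 8h = 01:45 UTC (rolling into the next day, 6 September 2026).
Quorosa Isles has no daylight saving, so its offset is UTC+00:45 year-round.
01:45 UTC + 0h45m = 02:30 Quorosa Isles.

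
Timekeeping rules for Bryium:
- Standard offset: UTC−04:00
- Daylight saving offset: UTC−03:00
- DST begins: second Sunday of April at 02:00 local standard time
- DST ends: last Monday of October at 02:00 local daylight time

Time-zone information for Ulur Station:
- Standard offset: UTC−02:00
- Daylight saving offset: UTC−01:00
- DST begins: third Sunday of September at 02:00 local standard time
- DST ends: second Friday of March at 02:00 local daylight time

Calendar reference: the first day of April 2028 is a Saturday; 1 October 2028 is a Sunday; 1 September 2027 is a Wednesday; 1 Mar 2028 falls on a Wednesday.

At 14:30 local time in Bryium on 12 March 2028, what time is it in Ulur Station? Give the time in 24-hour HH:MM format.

1 April 2028 is a Saturday, so the first Sunday is April 2 and the second is April 9.
1 October 2028 is a Sunday, so Mondays fall on 2, 9, 16, 23, 30; the last is October 30.
12 March 2028 is outside the daylight-saving period (9 April – 30 October), so Bryium is on standard time, UTC−04:00.
14:30 Bryium + 4h = 18:30 UTC.
1 September 2027 is a Wednesday, so the first Sunday is September 5 and the third is September 19.
1 March 2028 is a Wednesday, so the first Friday is March 3 and the second is March 10.
At the standard offset (UTC−02:00), 18:30 UTC − 2h = 16:30 Ulur Station standard time.
The standard-time date in Ulur Station, 12 March 2028, is outside the daylight-saving period (19 September 2027 – 10 March 2028), so Ulur Station is on standard time, UTC−02:00.
18:30 UTC − 2h = 16:30 Ulur Station.

16:30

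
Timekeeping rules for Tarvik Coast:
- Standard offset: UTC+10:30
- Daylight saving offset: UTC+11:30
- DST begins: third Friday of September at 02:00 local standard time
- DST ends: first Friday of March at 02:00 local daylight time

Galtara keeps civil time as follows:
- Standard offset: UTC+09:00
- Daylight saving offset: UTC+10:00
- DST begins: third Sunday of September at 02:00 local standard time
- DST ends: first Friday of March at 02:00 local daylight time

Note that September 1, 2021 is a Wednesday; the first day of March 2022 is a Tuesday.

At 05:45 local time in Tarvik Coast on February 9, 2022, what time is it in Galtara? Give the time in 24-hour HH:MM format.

04:15

1 September 2021 is a Wednesday, so the first Friday is September 3 and the third is September 17.
1 March 2022 is a Tuesday, so the first Friday is March 4.
February 9, 2022 lies within the daylight-saving period (17 September 2021 – 4 March 2022), so Tarvik Coast is on daylight time, UTC+11:30.
05:45 Tarvik Coast − 11h30m = 18:15 UTC (rolling into the previous day, 8 February 2022).
1 September 2021 is a Wednesday, so the first Sunday is September 5 and the third is September 19.
1 March 2022 is a Tuesday, so the first Friday is March 4.
At the standard offset (UTC+09:00), 18:15 UTC + 9h = 03:15 Galtara standard time (rolling into the next day, 9 February 2022).
Daylight saving runs 19 September 2021 – 4 March 2022; the standard-time date in Galtara, February 9, 2022, is inside that window, so Galtara is at UTC+10:00.
18:15 UTC + 10h = 04:15 Galtara (rolling into the next day, 9 February 2022).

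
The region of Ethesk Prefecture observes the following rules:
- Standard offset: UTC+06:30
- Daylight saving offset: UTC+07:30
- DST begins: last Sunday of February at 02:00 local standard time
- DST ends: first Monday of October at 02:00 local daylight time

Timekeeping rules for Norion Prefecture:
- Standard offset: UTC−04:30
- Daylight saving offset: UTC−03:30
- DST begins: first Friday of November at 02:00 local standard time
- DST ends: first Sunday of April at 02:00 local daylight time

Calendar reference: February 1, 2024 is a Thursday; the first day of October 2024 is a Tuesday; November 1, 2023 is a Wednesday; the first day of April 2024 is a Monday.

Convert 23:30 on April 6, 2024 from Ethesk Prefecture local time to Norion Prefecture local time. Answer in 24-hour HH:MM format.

1 February 2024 is a Thursday, so Sundays fall on 4, 11, 18, 25; the last is February 25.
1 October 2024 is a Tuesday, so the first Monday is October 7.
April 6, 2024 falls between 25 February and 7 October, so daylight saving is in effect and Ethesk Prefecture is at UTC+07:30.
23:30 Ethesk Prefecture − 7h30m = 16:00 UTC.
1 November 2023 is a Wednesday, so the first Friday is November 3.
1 April 2024 is a Monday, so the first Sunday is April 7.
At the standard offset (UTC−04:30), 16:00 UTC − 4h30m = 11:30 Norion Prefecture standard time.
The standard-time date in Norion Prefecture, April 6, 2024, falls between 3 November 2023 and 7 April 2024, so daylight saving is in effect and Norion Prefecture is at UTC−03:30.
16:00 UTC − 3h30m = 12:30 Norion Prefecture.

12:30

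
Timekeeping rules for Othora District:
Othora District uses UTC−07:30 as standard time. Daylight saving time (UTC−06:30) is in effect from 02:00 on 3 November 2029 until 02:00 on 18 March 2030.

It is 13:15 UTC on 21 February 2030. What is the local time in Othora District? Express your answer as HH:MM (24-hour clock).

06:45

At the standard offset (UTC−07:30), 13:15 UTC − 7h30m = 05:45 Othora District standard time.
The standard-time date in Othora District, 21 February 2030, lies within the daylight-saving period (3 November 2029 – 18 March 2030), so Othora District is on daylight time, UTC−06:30.
13:15 UTC − 6h30m = 06:45 local.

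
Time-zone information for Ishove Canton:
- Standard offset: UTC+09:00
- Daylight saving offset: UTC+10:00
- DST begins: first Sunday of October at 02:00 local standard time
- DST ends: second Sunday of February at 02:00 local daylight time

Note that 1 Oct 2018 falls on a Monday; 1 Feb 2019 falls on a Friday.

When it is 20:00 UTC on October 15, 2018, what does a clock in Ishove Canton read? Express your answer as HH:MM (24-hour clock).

1 October 2018 is a Monday, so the first Sunday is October 7.
1 February 2019 is a Friday, so the first Sunday is February 3 and the second is February 10.
At the standard offset (UTC+09:00), 20:00 UTC + 9h = 05:00 Ishove Canton standard time (rolling into the next day, 16 October 2018).
The standard-time date in Ishove Canton, October 16, 2018, falls between 7 October 2018 and 10 February 2019, so daylight saving is in effect and Ishove Canton is at UTC+10:00.
20:00 UTC + 10h = 06:00 local (rolling into the next day, 16 October 2018).

06:00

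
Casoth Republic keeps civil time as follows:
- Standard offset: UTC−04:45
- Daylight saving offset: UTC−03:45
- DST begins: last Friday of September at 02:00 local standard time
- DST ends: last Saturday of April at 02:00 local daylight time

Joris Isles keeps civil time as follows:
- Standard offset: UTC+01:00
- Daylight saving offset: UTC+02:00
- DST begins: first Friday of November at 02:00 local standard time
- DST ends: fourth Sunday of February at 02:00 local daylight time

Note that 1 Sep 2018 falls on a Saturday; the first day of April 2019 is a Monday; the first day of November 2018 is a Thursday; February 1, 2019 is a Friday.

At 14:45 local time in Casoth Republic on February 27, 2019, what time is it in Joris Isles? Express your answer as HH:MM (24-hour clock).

19:30

1 September 2018 is a Saturday, so Fridays fall on 7, 14, 21, 28; the last is September 28.
1 April 2019 is a Monday, so Saturdays fall on 6, 13, 20, 27; the last is April 27.
February 27, 2019 lies within the daylight-saving period (28 September 2018 – 27 April 2019), so Casoth Republic is on daylight time, UTC−03:45.
14:45 Casoth Republic + 3h45m = 18:30 UTC.
1 November 2018 is a Thursday, so the first Friday is November 2.
1 February 2019 is a Friday, so the first Sunday is February 3 and the fourth is February 24.
At the standard offset (UTC+01:00), 18:30 UTC + 1h = 19:30 Joris Isles standard time.
Daylight saving runs 2 November 2018 – 24 February 2019; the standard-time date in Joris Isles, February 27, 2019, is outside that window, so Joris Isles is on standard time at UTC+01:00.
18:30 UTC + 1h = 19:30 Joris Isles.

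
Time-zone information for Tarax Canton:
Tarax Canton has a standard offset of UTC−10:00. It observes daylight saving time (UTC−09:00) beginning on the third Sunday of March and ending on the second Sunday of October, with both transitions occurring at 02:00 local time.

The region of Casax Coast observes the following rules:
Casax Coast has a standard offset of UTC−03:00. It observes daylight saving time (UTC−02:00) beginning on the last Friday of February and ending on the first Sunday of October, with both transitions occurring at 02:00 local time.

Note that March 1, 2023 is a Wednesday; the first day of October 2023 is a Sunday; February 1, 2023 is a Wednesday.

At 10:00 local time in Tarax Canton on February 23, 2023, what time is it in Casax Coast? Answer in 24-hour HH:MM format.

1 March 2023 is a Wednesday, so the first Sunday is March 5 and the third is March 19.
1 October 2023 is a Sunday, so the first Sunday is October 1 and the second is October 8.
February 23, 2023 is outside the daylight-saving period (19 March – 8 October), so Tarax Canton is on standard time, UTC−10:00.
10:00 Tarax Canton + 10h = 20:00 UTC.
1 February 2023 is a Wednesday, so Fridays fall on 3, 10, 17, 24; the last is February 24.
1 October 2023 is a Sunday, so the first Sunday is October 1.
At the standard offset (UTC−03:00), 20:00 UTC − 3h = 17:00 Casax Coast standard time.
Daylight saving runs 24 February – 1 October; the standard-time date in Casax Coast, February 23, 2023, is outside that window, so Casax Coast is on standard time at UTC−03:00.
20:00 UTC − 3h = 17:00 Casax Coast.

17:00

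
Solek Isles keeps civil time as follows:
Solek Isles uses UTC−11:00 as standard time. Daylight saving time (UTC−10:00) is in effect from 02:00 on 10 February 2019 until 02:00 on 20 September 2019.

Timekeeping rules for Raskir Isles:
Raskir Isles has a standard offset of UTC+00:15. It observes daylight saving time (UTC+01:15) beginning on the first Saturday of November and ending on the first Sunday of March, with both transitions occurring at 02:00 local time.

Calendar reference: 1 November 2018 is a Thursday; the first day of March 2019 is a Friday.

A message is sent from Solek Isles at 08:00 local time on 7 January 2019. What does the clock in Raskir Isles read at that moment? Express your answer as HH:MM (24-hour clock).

7 January 2019 is outside the daylight-saving period (10 February – 20 September), so Solek Isles is on standard time, UTC−11:00.
08:00 Solek Isles + 11h = 19:00 UTC.
1 November 2018 is a Thursday, so the first Saturday is November 3.
1 March 2019 is a Friday, so the first Sunday is March 3.
At the standard offset (UTC+00:15), 19:00 UTC + 0h15m = 19:15 Raskir Isles standard time.
The standard-time date in Raskir Isles, 7 January 2019, falls between 3 November 2018 and 3 March 2019, so daylight saving is in effect and Raskir Isles is at UTC+01:15.
19:00 UTC + 1h15m = 20:15 Raskir Isles.

20:15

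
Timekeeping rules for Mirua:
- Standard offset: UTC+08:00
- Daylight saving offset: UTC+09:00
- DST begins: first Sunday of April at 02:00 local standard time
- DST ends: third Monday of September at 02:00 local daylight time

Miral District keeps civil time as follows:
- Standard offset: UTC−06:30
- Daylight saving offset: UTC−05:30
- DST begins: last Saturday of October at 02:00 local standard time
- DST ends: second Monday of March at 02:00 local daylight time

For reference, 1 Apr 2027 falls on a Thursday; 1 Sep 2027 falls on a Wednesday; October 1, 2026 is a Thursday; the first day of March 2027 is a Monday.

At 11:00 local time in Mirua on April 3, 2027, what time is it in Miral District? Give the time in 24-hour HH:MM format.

20:30

1 April 2027 is a Thursday, so the first Sunday is April 4.
1 September 2027 is a Wednesday, so the first Monday is September 6 and the third is September 20.
April 3, 2027 is outside the daylight-saving period (4 April – 20 September), so Mirua is on standard time, UTC+08:00.
11:00 Mirua − 8h = 03:00 UTC.
1 October 2026 is a Thursday, so Saturdays fall on 3, 10, 17, 24, 31; the last is October 31.
1 March 2027 is a Monday, so the first Monday is March 1 and the second is March 8.
At the standard offset (UTC−06:30), 03:00 UTC − 6h30m = 20:30 Miral District standard time (rolling into the previous day, 2 April 2027).
Daylight saving runs 31 October 2026 – 8 March 2027; the standard-time date in Miral District, April 2, 2027, is outside that window, so Miral District is on standard time at UTC−06:30.
03:00 UTC − 6h30m = 20:30 Miral District (rolling into the previous day, 2 April 2027).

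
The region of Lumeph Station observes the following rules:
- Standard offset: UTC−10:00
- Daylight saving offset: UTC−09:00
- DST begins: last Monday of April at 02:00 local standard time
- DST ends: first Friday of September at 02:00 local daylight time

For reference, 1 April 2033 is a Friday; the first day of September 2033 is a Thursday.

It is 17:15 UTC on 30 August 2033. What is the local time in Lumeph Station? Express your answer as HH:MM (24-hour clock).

1 April 2033 is a Friday, so Mondays fall on 4, 11, 18, 25; the last is April 25.
1 September 2033 is a Thursday, so the first Friday is September 2.
At the standard offset (UTC−10:00), 17:15 UTC − 10h = 07:15 Lumeph Station standard time.
The standard-time date in Lumeph Station, 30 August 2033, falls between 25 April and 2 September, so daylight saving is in effect and Lumeph Station is at UTC−09:00.
17:15 UTC − 9h = 08:15 local.

08:15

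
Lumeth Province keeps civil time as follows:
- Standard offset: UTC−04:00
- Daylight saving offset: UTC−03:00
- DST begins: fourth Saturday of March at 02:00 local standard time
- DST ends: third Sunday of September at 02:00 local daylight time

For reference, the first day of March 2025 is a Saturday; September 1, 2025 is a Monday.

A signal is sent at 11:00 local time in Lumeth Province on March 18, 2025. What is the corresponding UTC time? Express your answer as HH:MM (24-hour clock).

1 March 2025 is a Saturday, so the first Saturday is March 1 and the fourth is March 22.
1 September 2025 is a Monday, so the first Sunday is September 7 and the third is September 21.
March 18, 2025 is outside the daylight-saving period (22 March – 21 September), so Lumeth Province is on standard time, UTC−04:00.
11:00 local + 4h = 15:00 UTC.

15:00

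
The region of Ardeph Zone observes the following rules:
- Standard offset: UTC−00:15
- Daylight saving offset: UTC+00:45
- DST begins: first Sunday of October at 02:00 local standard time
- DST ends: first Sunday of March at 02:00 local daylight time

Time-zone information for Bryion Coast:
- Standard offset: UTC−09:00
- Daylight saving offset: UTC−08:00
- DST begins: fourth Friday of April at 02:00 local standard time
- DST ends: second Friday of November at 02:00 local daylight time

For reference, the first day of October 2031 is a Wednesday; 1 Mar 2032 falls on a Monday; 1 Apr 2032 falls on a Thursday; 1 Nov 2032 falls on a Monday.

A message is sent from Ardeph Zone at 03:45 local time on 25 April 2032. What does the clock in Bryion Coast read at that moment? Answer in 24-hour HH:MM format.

1 October 2031 is a Wednesday, so the first Sunday is October 5.
1 March 2032 is a Monday, so the first Sunday is March 7.
25 April 2032 does not fall between 5 October 2031 and 7 March 2032, so daylight saving is not in effect and Ardeph Zone is at UTC−00:15.
03:45 Ardeph Zone + 0h15m = 04:00 UTC.
1 April 2032 is a Thursday, so the first Friday is April 2 and the fourth is April 23.
1 November 2032 is a Monday, so the first Friday is November 5 and the second is November 12.
At the standard offset (UTC−09:00), 04:00 UTC − 9h = 19:00 Bryion Coast standard time (rolling into the previous day, 24 April 2032).
The standard-time date in Bryion Coast, 24 April 2032, lies within the daylight-saving period (23 April – 12 November), so Bryion Coast is on daylight time, UTC−08:00.
04:00 UTC − 8h = 20:00 Bryion Coast (rolling into the previous day, 24 April 2032).

20:00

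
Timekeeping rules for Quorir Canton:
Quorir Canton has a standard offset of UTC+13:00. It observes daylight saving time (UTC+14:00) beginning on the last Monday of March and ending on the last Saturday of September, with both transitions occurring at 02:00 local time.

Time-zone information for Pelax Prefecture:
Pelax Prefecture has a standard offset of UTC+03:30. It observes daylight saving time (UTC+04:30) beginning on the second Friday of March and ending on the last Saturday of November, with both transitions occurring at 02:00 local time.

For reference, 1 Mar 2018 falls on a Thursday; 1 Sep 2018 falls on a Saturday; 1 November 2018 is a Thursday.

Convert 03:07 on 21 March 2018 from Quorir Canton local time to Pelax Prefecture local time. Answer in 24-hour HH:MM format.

1 March 2018 is a Thursday, so Mondays fall on 5, 12, 19, 26; the last is March 26.
1 September 2018 is a Saturday, so Saturdays fall on 1, 8, 15, 22, 29; the last is September 29.
21 March 2018 is outside the daylight-saving period (26 March – 29 September), so Quorir Canton is on standard time, UTC+13:00.
03:07 Quorir Canton − 13h = 14:07 UTC (rolling into the previous day, 20 March 2018).
1 March 2018 is a Thursday, so the first Friday is March 2 and the second is March 9.
1 November 2018 is a Thursday, so Saturdays fall on 3, 10, 17, 24; the last is November 24.
At the standard offset (UTC+03:30), 14:07 UTC + 3h30m = 17:37 Pelax Prefecture standard time.
The standard-time date in Pelax Prefecture, 20 March 2018, lies within the daylight-saving period (9 March – 24 November), so Pelax Prefecture is on daylight time, UTC+04:30.
14:07 UTC + 4h30m = 18:37 Pelax Prefecture.

18:37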